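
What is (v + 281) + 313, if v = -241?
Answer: 353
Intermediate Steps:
(v + 281) + 313 = (-241 + 281) + 313 = 40 + 313 = 353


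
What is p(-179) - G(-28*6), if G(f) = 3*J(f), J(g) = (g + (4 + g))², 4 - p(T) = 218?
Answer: -330886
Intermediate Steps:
p(T) = -214 (p(T) = 4 - 1*218 = 4 - 218 = -214)
J(g) = (4 + 2*g)²
G(f) = 12*(2 + f)² (G(f) = 3*(4*(2 + f)²) = 12*(2 + f)²)
p(-179) - G(-28*6) = -214 - 12*(2 - 28*6)² = -214 - 12*(2 - 168)² = -214 - 12*(-166)² = -214 - 12*27556 = -214 - 1*330672 = -214 - 330672 = -330886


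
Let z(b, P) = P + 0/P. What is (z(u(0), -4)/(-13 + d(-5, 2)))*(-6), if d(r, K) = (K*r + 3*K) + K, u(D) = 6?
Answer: -8/5 ≈ -1.6000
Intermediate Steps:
d(r, K) = 4*K + K*r (d(r, K) = (3*K + K*r) + K = 4*K + K*r)
z(b, P) = P (z(b, P) = P + 0 = P)
(z(u(0), -4)/(-13 + d(-5, 2)))*(-6) = (-4/(-13 + 2*(4 - 5)))*(-6) = (-4/(-13 + 2*(-1)))*(-6) = (-4/(-13 - 2))*(-6) = (-4/(-15))*(-6) = -1/15*(-4)*(-6) = (4/15)*(-6) = -8/5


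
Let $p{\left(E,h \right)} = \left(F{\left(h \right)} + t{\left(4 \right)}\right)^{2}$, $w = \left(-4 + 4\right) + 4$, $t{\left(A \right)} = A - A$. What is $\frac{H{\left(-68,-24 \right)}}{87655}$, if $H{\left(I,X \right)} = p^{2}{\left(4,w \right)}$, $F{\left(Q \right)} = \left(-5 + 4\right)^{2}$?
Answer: $\frac{1}{87655} \approx 1.1408 \cdot 10^{-5}$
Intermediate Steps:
$t{\left(A \right)} = 0$
$F{\left(Q \right)} = 1$ ($F{\left(Q \right)} = \left(-1\right)^{2} = 1$)
$w = 4$ ($w = 0 + 4 = 4$)
$p{\left(E,h \right)} = 1$ ($p{\left(E,h \right)} = \left(1 + 0\right)^{2} = 1^{2} = 1$)
$H{\left(I,X \right)} = 1$ ($H{\left(I,X \right)} = 1^{2} = 1$)
$\frac{H{\left(-68,-24 \right)}}{87655} = 1 \cdot \frac{1}{87655} = \frac{1}{87655}$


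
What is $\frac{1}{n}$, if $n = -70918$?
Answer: $- \frac{1}{70918} \approx -1.4101 \cdot 10^{-5}$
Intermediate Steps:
$\frac{1}{n} = \frac{1}{-70918} = - \frac{1}{70918}$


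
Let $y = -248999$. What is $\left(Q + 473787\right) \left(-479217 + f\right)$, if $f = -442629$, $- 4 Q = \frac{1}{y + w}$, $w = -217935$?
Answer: $- \frac{407874927707623059}{933868} \approx -4.3676 \cdot 10^{11}$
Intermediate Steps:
$Q = \frac{1}{1867736}$ ($Q = - \frac{1}{4 \left(-248999 - 217935\right)} = - \frac{1}{4 \left(-466934\right)} = \left(- \frac{1}{4}\right) \left(- \frac{1}{466934}\right) = \frac{1}{1867736} \approx 5.3541 \cdot 10^{-7}$)
$\left(Q + 473787\right) \left(-479217 + f\right) = \left(\frac{1}{1867736} + 473787\right) \left(-479217 - 442629\right) = \frac{884909036233}{1867736} \left(-921846\right) = - \frac{407874927707623059}{933868}$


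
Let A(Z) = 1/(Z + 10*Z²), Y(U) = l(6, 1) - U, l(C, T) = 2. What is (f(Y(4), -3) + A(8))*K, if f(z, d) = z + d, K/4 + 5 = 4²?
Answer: -35629/162 ≈ -219.93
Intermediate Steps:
K = 44 (K = -20 + 4*4² = -20 + 4*16 = -20 + 64 = 44)
Y(U) = 2 - U
f(z, d) = d + z
(f(Y(4), -3) + A(8))*K = ((-3 + (2 - 1*4)) + 1/(8*(1 + 10*8)))*44 = ((-3 + (2 - 4)) + 1/(8*(1 + 80)))*44 = ((-3 - 2) + (⅛)/81)*44 = (-5 + (⅛)*(1/81))*44 = (-5 + 1/648)*44 = -3239/648*44 = -35629/162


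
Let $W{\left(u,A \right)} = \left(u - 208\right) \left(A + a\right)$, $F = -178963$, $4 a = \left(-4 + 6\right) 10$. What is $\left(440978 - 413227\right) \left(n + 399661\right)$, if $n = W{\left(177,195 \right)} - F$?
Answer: $15885338424$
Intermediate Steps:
$a = 5$ ($a = \frac{\left(-4 + 6\right) 10}{4} = \frac{2 \cdot 10}{4} = \frac{1}{4} \cdot 20 = 5$)
$W{\left(u,A \right)} = \left(-208 + u\right) \left(5 + A\right)$ ($W{\left(u,A \right)} = \left(u - 208\right) \left(A + 5\right) = \left(-208 + u\right) \left(5 + A\right)$)
$n = 172763$ ($n = \left(-1040 - 40560 + 5 \cdot 177 + 195 \cdot 177\right) - -178963 = \left(-1040 - 40560 + 885 + 34515\right) + 178963 = -6200 + 178963 = 172763$)
$\left(440978 - 413227\right) \left(n + 399661\right) = \left(440978 - 413227\right) \left(172763 + 399661\right) = 27751 \cdot 572424 = 15885338424$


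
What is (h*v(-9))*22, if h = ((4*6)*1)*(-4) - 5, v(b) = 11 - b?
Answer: -44440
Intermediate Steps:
h = -101 (h = (24*1)*(-4) - 5 = 24*(-4) - 5 = -96 - 5 = -101)
(h*v(-9))*22 = -101*(11 - 1*(-9))*22 = -101*(11 + 9)*22 = -101*20*22 = -2020*22 = -44440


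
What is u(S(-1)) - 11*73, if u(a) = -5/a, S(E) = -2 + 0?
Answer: -1601/2 ≈ -800.50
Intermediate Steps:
S(E) = -2
u(S(-1)) - 11*73 = -5/(-2) - 11*73 = -5*(-½) - 803 = 5/2 - 803 = -1601/2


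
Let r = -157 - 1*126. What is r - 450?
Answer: -733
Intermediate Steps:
r = -283 (r = -157 - 126 = -283)
r - 450 = -283 - 450 = -733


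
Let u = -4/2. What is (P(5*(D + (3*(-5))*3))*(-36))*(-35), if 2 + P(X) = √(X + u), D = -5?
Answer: -2520 + 7560*I*√7 ≈ -2520.0 + 20002.0*I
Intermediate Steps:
u = -2 (u = -4*½ = -2)
P(X) = -2 + √(-2 + X) (P(X) = -2 + √(X - 2) = -2 + √(-2 + X))
(P(5*(D + (3*(-5))*3))*(-36))*(-35) = ((-2 + √(-2 + 5*(-5 + (3*(-5))*3)))*(-36))*(-35) = ((-2 + √(-2 + 5*(-5 - 15*3)))*(-36))*(-35) = ((-2 + √(-2 + 5*(-5 - 45)))*(-36))*(-35) = ((-2 + √(-2 + 5*(-50)))*(-36))*(-35) = ((-2 + √(-2 - 250))*(-36))*(-35) = ((-2 + √(-252))*(-36))*(-35) = ((-2 + 6*I*√7)*(-36))*(-35) = (72 - 216*I*√7)*(-35) = -2520 + 7560*I*√7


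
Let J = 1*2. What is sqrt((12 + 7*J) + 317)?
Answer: 7*sqrt(7) ≈ 18.520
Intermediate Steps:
J = 2
sqrt((12 + 7*J) + 317) = sqrt((12 + 7*2) + 317) = sqrt((12 + 14) + 317) = sqrt(26 + 317) = sqrt(343) = 7*sqrt(7)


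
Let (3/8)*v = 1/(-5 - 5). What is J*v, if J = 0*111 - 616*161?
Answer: 396704/15 ≈ 26447.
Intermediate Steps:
v = -4/15 (v = 8/(3*(-5 - 5)) = (8/3)/(-10) = (8/3)*(-⅒) = -4/15 ≈ -0.26667)
J = -99176 (J = 0 - 99176 = -99176)
J*v = -99176*(-4/15) = 396704/15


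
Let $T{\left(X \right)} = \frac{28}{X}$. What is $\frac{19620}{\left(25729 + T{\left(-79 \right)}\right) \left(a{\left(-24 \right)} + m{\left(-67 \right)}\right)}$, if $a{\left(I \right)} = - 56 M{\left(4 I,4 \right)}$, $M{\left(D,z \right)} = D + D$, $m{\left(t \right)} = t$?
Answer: $\frac{103332}{1447862377} \approx 7.1369 \cdot 10^{-5}$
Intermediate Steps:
$M{\left(D,z \right)} = 2 D$
$a{\left(I \right)} = - 448 I$ ($a{\left(I \right)} = - 56 \cdot 2 \cdot 4 I = - 56 \cdot 8 I = - 448 I$)
$\frac{19620}{\left(25729 + T{\left(-79 \right)}\right) \left(a{\left(-24 \right)} + m{\left(-67 \right)}\right)} = \frac{19620}{\left(25729 + \frac{28}{-79}\right) \left(\left(-448\right) \left(-24\right) - 67\right)} = \frac{19620}{\left(25729 + 28 \left(- \frac{1}{79}\right)\right) \left(10752 - 67\right)} = \frac{19620}{\left(25729 - \frac{28}{79}\right) 10685} = \frac{19620}{\frac{2032563}{79} \cdot 10685} = \frac{19620}{\frac{21717935655}{79}} = 19620 \cdot \frac{79}{21717935655} = \frac{103332}{1447862377}$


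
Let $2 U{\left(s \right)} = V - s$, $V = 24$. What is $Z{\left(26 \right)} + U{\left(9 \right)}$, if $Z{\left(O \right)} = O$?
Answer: $\frac{67}{2} \approx 33.5$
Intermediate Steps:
$U{\left(s \right)} = 12 - \frac{s}{2}$ ($U{\left(s \right)} = \frac{24 - s}{2} = 12 - \frac{s}{2}$)
$Z{\left(26 \right)} + U{\left(9 \right)} = 26 + \left(12 - \frac{9}{2}\right) = 26 + \frac{15}{2} = \frac{67}{2}$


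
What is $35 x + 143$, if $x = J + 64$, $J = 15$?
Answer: $2908$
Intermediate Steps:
$x = 79$ ($x = 15 + 64 = 79$)
$35 x + 143 = 35 \cdot 79 + 143 = 2765 + 143 = 2908$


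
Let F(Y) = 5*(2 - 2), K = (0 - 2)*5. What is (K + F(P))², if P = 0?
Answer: 100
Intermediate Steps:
K = -10 (K = -2*5 = -10)
F(Y) = 0 (F(Y) = 5*0 = 0)
(K + F(P))² = (-10 + 0)² = (-10)² = 100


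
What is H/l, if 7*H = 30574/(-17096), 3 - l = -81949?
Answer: -15287/4903679872 ≈ -3.1175e-6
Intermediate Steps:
l = 81952 (l = 3 - 1*(-81949) = 3 + 81949 = 81952)
H = -15287/59836 (H = (30574/(-17096))/7 = (30574*(-1/17096))/7 = (1/7)*(-15287/8548) = -15287/59836 ≈ -0.25548)
H/l = -15287/59836/81952 = -15287/59836*1/81952 = -15287/4903679872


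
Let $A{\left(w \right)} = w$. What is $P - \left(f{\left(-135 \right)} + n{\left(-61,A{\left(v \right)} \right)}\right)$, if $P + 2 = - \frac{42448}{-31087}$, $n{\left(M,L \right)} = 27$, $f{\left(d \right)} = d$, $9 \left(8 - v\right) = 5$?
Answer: $\frac{476810}{4441} \approx 107.37$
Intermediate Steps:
$v = \frac{67}{9}$ ($v = 8 - \frac{5}{9} = \frac{67}{9} \approx 7.4444$)
$P = - \frac{2818}{4441}$ ($P = -2 - \frac{42448}{-31087} = -2 - - \frac{6064}{4441} = -2 + \frac{6064}{4441} = - \frac{2818}{4441} \approx -0.63454$)
$P - \left(f{\left(-135 \right)} + n{\left(-61,A{\left(v \right)} \right)}\right) = - \frac{2818}{4441} - \left(-135 + 27\right) = - \frac{2818}{4441} - -108 = - \frac{2818}{4441} + 108 = \frac{476810}{4441}$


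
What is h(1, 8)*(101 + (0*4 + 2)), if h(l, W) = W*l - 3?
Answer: 515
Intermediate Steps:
h(l, W) = -3 + W*l
h(1, 8)*(101 + (0*4 + 2)) = (-3 + 8*1)*(101 + (0*4 + 2)) = (-3 + 8)*(101 + (0 + 2)) = 5*(101 + 2) = 5*103 = 515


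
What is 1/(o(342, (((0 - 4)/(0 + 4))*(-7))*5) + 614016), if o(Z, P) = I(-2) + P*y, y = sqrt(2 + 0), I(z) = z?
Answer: 307007/188506594873 - 35*sqrt(2)/377013189746 ≈ 1.6285e-6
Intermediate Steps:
y = sqrt(2) ≈ 1.4142
o(Z, P) = -2 + P*sqrt(2)
1/(o(342, (((0 - 4)/(0 + 4))*(-7))*5) + 614016) = 1/((-2 + ((((0 - 4)/(0 + 4))*(-7))*5)*sqrt(2)) + 614016) = 1/((-2 + ((-4/4*(-7))*5)*sqrt(2)) + 614016) = 1/((-2 + ((-4*1/4*(-7))*5)*sqrt(2)) + 614016) = 1/((-2 + (-1*(-7)*5)*sqrt(2)) + 614016) = 1/((-2 + (7*5)*sqrt(2)) + 614016) = 1/((-2 + 35*sqrt(2)) + 614016) = 1/(614014 + 35*sqrt(2))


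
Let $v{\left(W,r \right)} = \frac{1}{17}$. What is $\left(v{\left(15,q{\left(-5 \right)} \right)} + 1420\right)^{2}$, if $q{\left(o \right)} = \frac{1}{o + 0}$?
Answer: $\frac{582787881}{289} \approx 2.0166 \cdot 10^{6}$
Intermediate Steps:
$q{\left(o \right)} = \frac{1}{o}$
$v{\left(W,r \right)} = \frac{1}{17}$
$\left(v{\left(15,q{\left(-5 \right)} \right)} + 1420\right)^{2} = \left(\frac{1}{17} + 1420\right)^{2} = \left(\frac{24141}{17}\right)^{2} = \frac{582787881}{289}$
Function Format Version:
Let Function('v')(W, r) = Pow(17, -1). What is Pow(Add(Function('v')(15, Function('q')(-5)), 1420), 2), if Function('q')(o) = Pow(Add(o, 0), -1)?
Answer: Rational(582787881, 289) ≈ 2.0166e+6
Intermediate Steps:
Function('q')(o) = Pow(o, -1)
Function('v')(W, r) = Rational(1, 17)
Pow(Add(Function('v')(15, Function('q')(-5)), 1420), 2) = Pow(Add(Rational(1, 17), 1420), 2) = Pow(Rational(24141, 17), 2) = Rational(582787881, 289)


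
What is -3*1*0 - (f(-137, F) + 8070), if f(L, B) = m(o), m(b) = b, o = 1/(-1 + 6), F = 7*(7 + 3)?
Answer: -40351/5 ≈ -8070.2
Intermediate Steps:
F = 70 (F = 7*10 = 70)
o = 1/5 ≈ 0.20000
f(L, B) = 1/5
-3*1*0 - (f(-137, F) + 8070) = -3*1*0 - (1/5 + 8070) = -3*0 - 1*40351/5 = 0 - 40351/5 = -40351/5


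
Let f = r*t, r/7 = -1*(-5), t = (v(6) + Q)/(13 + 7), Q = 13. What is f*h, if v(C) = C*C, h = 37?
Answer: 12691/4 ≈ 3172.8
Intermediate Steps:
v(C) = C²
t = 49/20 (t = (6² + 13)/(13 + 7) = (36 + 13)/20 = 49*(1/20) = 49/20 ≈ 2.4500)
r = 35 (r = 7*(-1*(-5)) = 7*5 = 35)
f = 343/4 (f = 35*(49/20) = 343/4 ≈ 85.750)
f*h = (343/4)*37 = 12691/4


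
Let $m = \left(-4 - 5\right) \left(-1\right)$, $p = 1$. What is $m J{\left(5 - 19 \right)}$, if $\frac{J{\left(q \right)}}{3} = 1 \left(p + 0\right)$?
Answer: $27$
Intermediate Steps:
$m = 9$ ($m = \left(-9\right) \left(-1\right) = 9$)
$J{\left(q \right)} = 3$ ($J{\left(q \right)} = 3 \cdot 1 \left(1 + 0\right) = 3 \cdot 1 \cdot 1 = 3 \cdot 1 = 3$)
$m J{\left(5 - 19 \right)} = 9 \cdot 3 = 27$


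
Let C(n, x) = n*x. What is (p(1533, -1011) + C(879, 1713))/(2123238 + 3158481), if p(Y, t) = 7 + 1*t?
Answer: 1504723/5281719 ≈ 0.28489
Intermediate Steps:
p(Y, t) = 7 + t
(p(1533, -1011) + C(879, 1713))/(2123238 + 3158481) = ((7 - 1011) + 879*1713)/(2123238 + 3158481) = (-1004 + 1505727)/5281719 = 1504723*(1/5281719) = 1504723/5281719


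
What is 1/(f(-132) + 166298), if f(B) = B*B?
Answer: 1/183722 ≈ 5.4430e-6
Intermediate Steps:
f(B) = B**2
1/(f(-132) + 166298) = 1/((-132)**2 + 166298) = 1/(17424 + 166298) = 1/183722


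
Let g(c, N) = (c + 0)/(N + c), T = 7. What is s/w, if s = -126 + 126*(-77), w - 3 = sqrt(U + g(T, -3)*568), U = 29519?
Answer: 2457/2542 - 819*sqrt(30513)/2542 ≈ -55.313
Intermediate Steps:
g(c, N) = c/(N + c)
w = 3 + sqrt(30513) (w = 3 + sqrt(29519 + (7/(-3 + 7))*568) = 3 + sqrt(29519 + (7/4)*568) = 3 + sqrt(29519 + 994) = 3 + sqrt(30513) ≈ 177.68)
s = -9828 (s = -126 - 9702 = -9828)
s/w = -9828/(3 + sqrt(30513))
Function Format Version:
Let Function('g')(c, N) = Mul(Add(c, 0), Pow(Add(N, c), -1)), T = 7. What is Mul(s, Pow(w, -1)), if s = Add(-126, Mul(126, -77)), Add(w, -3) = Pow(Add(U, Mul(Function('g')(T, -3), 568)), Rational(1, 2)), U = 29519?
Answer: Add(Rational(2457, 2542), Mul(Rational(-819, 2542), Pow(30513, Rational(1, 2)))) ≈ -55.313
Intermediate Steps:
Function('g')(c, N) = Mul(c, Pow(Add(N, c), -1))
w = Add(3, Pow(30513, Rational(1, 2))) (w = Add(3, Pow(Add(29519, Mul(Mul(7, Pow(Add(-3, 7), -1)), 568)), Rational(1, 2))) = Add(3, Pow(Add(29519, Mul(Mul(7, Pow(4, -1)), 568)), Rational(1, 2))) = Add(3, Pow(Add(29519, Mul(Mul(7, Rational(1, 4)), 568)), Rational(1, 2))) = Add(3, Pow(Add(29519, Mul(Rational(7, 4), 568)), Rational(1, 2))) = Add(3, Pow(Add(29519, 994), Rational(1, 2))) = Add(3, Pow(30513, Rational(1, 2))) ≈ 177.68)
s = -9828 (s = Add(-126, -9702) = -9828)
Mul(s, Pow(w, -1)) = Mul(-9828, Pow(Add(3, Pow(30513, Rational(1, 2))), -1))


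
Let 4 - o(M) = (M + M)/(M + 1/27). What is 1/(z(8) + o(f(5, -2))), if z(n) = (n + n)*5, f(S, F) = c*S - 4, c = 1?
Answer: 14/1149 ≈ 0.012185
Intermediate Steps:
f(S, F) = -4 + S (f(S, F) = 1*S - 4 = S - 4 = -4 + S)
o(M) = 4 - 2*M/(1/27 + M) (o(M) = 4 - (M + M)/(M + 1/27) = 4 - 2*M/(M + 1/27) = 4 - 2*M/(1/27 + M))
z(n) = 10*n (z(n) = (2*n)*5 = 10*n)
1/(z(8) + o(f(5, -2))) = 1/(10*8 + 2*(2 + 27*(-4 + 5))/(1 + 27*(-4 + 5))) = 1/(80 + 2*(2 + 27*1)/(1 + 27*1)) = 1/(80 + 2*(2 + 27)/(1 + 27)) = 1/(80 + 2*29/28) = 1/(80 + 2*(1/28)*29) = 1/(80 + 29/14) = 1/(1149/14) = 14/1149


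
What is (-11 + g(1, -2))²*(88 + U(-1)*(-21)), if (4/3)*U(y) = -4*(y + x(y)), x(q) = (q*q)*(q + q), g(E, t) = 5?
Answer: -3636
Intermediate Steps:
x(q) = 2*q³ (x(q) = q²*(2*q) = 2*q³)
U(y) = -6*y³ - 3*y (U(y) = 3*(-4*(y + 2*y³))/4 = 3*(-8*y³ - 4*y)/4 = -6*y³ - 3*y)
(-11 + g(1, -2))²*(88 + U(-1)*(-21)) = (-11 + 5)²*(88 + (-6*(-1)³ - 3*(-1))*(-21)) = (-6)²*(88 + (-6*(-1) + 3)*(-21)) = 36*(88 + (6 + 3)*(-21)) = 36*(88 + 9*(-21)) = 36*(88 - 189) = 36*(-101) = -3636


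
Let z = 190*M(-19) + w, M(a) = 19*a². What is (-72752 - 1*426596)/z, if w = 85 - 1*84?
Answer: -499348/1303211 ≈ -0.38317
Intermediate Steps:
w = 1 (w = 85 - 84 = 1)
z = 1303211 (z = 190*(19*(-19)²) + 1 = 190*(19*361) + 1 = 190*6859 + 1 = 1303210 + 1 = 1303211)
(-72752 - 1*426596)/z = (-72752 - 1*426596)/1303211 = (-72752 - 426596)*(1/1303211) = -499348*1/1303211 = -499348/1303211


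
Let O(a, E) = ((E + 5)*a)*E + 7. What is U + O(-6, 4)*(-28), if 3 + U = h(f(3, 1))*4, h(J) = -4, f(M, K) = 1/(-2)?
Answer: 5833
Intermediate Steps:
f(M, K) = -½
O(a, E) = 7 + E*a*(5 + E) (O(a, E) = ((5 + E)*a)*E + 7 = (a*(5 + E))*E + 7 = E*a*(5 + E) + 7 = 7 + E*a*(5 + E))
U = -19 (U = -3 - 4*4 = -3 - 16 = -19)
U + O(-6, 4)*(-28) = -19 + (7 - 6*4² + 5*4*(-6))*(-28) = -19 + (7 - 6*16 - 120)*(-28) = -19 + (7 - 96 - 120)*(-28) = -19 - 209*(-28) = -19 + 5852 = 5833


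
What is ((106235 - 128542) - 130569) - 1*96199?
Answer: -249075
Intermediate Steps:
((106235 - 128542) - 130569) - 1*96199 = (-22307 - 130569) - 96199 = -152876 - 96199 = -249075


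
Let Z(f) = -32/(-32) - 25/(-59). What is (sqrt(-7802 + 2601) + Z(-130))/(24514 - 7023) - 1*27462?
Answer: -28339932594/1031969 + I*sqrt(5201)/17491 ≈ -27462.0 + 0.0041231*I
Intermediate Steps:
Z(f) = 84/59 (Z(f) = -32*(-1/32) - 25*(-1/59) = 1 + 25/59 = 84/59)
(sqrt(-7802 + 2601) + Z(-130))/(24514 - 7023) - 1*27462 = (sqrt(-7802 + 2601) + 84/59)/(24514 - 7023) - 1*27462 = (sqrt(-5201) + 84/59)/17491 - 27462 = (I*sqrt(5201) + 84/59)*(1/17491) - 27462 = (84/59 + I*sqrt(5201))*(1/17491) - 27462 = (84/1031969 + I*sqrt(5201)/17491) - 27462 = -28339932594/1031969 + I*sqrt(5201)/17491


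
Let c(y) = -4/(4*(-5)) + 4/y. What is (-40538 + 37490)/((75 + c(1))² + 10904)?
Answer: -9525/53677 ≈ -0.17745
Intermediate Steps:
c(y) = ⅕ + 4/y (c(y) = -4/(-20) + 4/y = -4*(-1/20) + 4/y = ⅕ + 4/y)
(-40538 + 37490)/((75 + c(1))² + 10904) = (-40538 + 37490)/((75 + (⅕)*(20 + 1)/1)² + 10904) = -3048/((75 + (⅕)*1*21)² + 10904) = -3048/((75 + 21/5)² + 10904) = -3048/((396/5)² + 10904) = -3048/(156816/25 + 10904) = -3048/429416/25 = -3048*25/429416 = -9525/53677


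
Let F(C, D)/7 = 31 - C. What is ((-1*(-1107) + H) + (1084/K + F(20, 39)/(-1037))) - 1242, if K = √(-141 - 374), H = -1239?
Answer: -1424915/1037 - 1084*I*√515/515 ≈ -1374.1 - 47.767*I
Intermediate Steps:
F(C, D) = 217 - 7*C (F(C, D) = 7*(31 - C) = 217 - 7*C)
K = I*√515 (K = √(-515) = I*√515 ≈ 22.694*I)
((-1*(-1107) + H) + (1084/K + F(20, 39)/(-1037))) - 1242 = ((-1*(-1107) - 1239) + (1084/((I*√515)) + (217 - 7*20)/(-1037))) - 1242 = ((1107 - 1239) + (1084*(-I*√515/515) + (217 - 140)*(-1/1037))) - 1242 = (-132 + (-1084*I*√515/515 + 77*(-1/1037))) - 1242 = (-132 + (-1084*I*√515/515 - 77/1037)) - 1242 = (-132 + (-77/1037 - 1084*I*√515/515)) - 1242 = (-136961/1037 - 1084*I*√515/515) - 1242 = -1424915/1037 - 1084*I*√515/515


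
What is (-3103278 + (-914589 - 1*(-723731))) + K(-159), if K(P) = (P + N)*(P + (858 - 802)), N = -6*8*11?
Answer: -3223375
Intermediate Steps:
N = -528 (N = -48*11 = -528)
K(P) = (-528 + P)*(56 + P) (K(P) = (P - 528)*(P + (858 - 802)) = (-528 + P)*(P + 56) = (-528 + P)*(56 + P))
(-3103278 + (-914589 - 1*(-723731))) + K(-159) = (-3103278 + (-914589 - 1*(-723731))) + (-29568 + (-159)² - 472*(-159)) = (-3103278 + (-914589 + 723731)) + (-29568 + 25281 + 75048) = (-3103278 - 190858) + 70761 = -3294136 + 70761 = -3223375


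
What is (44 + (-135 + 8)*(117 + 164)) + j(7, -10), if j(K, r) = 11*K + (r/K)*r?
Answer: -248862/7 ≈ -35552.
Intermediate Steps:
j(K, r) = 11*K + r**2/K
(44 + (-135 + 8)*(117 + 164)) + j(7, -10) = (44 + (-135 + 8)*(117 + 164)) + (11*7 + (-10)**2/7) = (44 - 127*281) + (77 + (1/7)*100) = (44 - 35687) + (77 + 100/7) = -35643 + 639/7 = -248862/7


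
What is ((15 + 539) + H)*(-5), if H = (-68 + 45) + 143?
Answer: -3370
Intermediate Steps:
H = 120 (H = -23 + 143 = 120)
((15 + 539) + H)*(-5) = ((15 + 539) + 120)*(-5) = (554 + 120)*(-5) = 674*(-5) = -3370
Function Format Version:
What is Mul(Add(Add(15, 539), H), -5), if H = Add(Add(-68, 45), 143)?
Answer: -3370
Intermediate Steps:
H = 120 (H = Add(-23, 143) = 120)
Mul(Add(Add(15, 539), H), -5) = Mul(Add(Add(15, 539), 120), -5) = Mul(Add(554, 120), -5) = Mul(674, -5) = -3370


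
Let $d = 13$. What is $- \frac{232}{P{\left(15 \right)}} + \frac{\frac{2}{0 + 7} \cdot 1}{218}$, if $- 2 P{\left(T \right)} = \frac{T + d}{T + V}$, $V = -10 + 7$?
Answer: $\frac{151729}{763} \approx 198.86$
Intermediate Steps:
$V = -3$
$P{\left(T \right)} = - \frac{13 + T}{2 \left(-3 + T\right)}$ ($P{\left(T \right)} = - \frac{\left(T + 13\right) \frac{1}{T - 3}}{2} = - \frac{\left(13 + T\right) \frac{1}{-3 + T}}{2} = - \frac{\frac{1}{-3 + T} \left(13 + T\right)}{2} = - \frac{13 + T}{2 \left(-3 + T\right)}$)
$- \frac{232}{P{\left(15 \right)}} + \frac{\frac{2}{0 + 7} \cdot 1}{218} = - \frac{232}{\frac{1}{2} \frac{1}{-3 + 15} \left(-13 - 15\right)} + \frac{\frac{2}{0 + 7} \cdot 1}{218} = - \frac{232}{\frac{1}{2} \cdot \frac{1}{12} \left(-13 - 15\right)} + \frac{2}{7} \cdot 1 \cdot \frac{1}{218} = - \frac{232}{\frac{1}{2} \cdot \frac{1}{12} \left(-28\right)} + 2 \cdot \frac{1}{7} \cdot 1 \cdot \frac{1}{218} = - \frac{232}{- \frac{7}{6}} + \frac{2}{7} \cdot 1 \cdot \frac{1}{218} = \left(-232\right) \left(- \frac{6}{7}\right) + \frac{2}{7} \cdot \frac{1}{218} = \frac{1392}{7} + \frac{1}{763} = \frac{151729}{763}$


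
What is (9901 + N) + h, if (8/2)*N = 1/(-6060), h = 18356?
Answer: 684949679/24240 ≈ 28257.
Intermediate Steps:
N = -1/24240 (N = (1/4)/(-6060) = (1/4)*(-1/6060) = -1/24240 ≈ -4.1254e-5)
(9901 + N) + h = (9901 - 1/24240) + 18356 = 240000239/24240 + 18356 = 684949679/24240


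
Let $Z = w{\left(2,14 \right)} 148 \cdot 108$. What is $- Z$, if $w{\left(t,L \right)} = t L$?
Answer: $-447552$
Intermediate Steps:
$w{\left(t,L \right)} = L t$
$Z = 447552$ ($Z = 14 \cdot 2 \cdot 148 \cdot 108 = 28 \cdot 148 \cdot 108 = 4144 \cdot 108 = 447552$)
$- Z = \left(-1\right) 447552 = -447552$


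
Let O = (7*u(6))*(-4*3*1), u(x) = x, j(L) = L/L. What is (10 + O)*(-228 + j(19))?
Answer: 112138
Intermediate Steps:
j(L) = 1
O = -504 (O = (7*6)*(-4*3*1) = 42*(-12*1) = 42*(-12) = -504)
(10 + O)*(-228 + j(19)) = (10 - 504)*(-228 + 1) = -494*(-227) = 112138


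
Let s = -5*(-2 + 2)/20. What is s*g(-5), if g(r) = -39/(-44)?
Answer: 0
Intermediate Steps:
s = 0 (s = -5*0*(1/20) = 0*(1/20) = 0)
g(r) = 39/44 (g(r) = -39*(-1/44) = 39/44)
s*g(-5) = 0*(39/44) = 0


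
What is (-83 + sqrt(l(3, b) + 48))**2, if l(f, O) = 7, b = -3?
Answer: (83 - sqrt(55))**2 ≈ 5712.9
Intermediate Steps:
(-83 + sqrt(l(3, b) + 48))**2 = (-83 + sqrt(7 + 48))**2 = (-83 + sqrt(55))**2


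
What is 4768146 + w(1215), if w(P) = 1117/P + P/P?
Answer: 5793299722/1215 ≈ 4.7681e+6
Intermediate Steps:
w(P) = 1 + 1117/P (w(P) = 1117/P + 1 = 1 + 1117/P)
4768146 + w(1215) = 4768146 + (1117 + 1215)/1215 = 4768146 + (1/1215)*2332 = 4768146 + 2332/1215 = 5793299722/1215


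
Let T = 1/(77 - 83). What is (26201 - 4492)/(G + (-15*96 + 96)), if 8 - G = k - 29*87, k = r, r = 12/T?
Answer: 21709/1259 ≈ 17.243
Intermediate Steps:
T = -⅙ (T = 1/(-6) = -⅙ ≈ -0.16667)
r = -72 (r = 12/(-⅙) = 12*(-6) = -72)
k = -72
G = 2603 (G = 8 - (-72 - 29*87) = 8 - (-72 - 2523) = 8 - 1*(-2595) = 8 + 2595 = 2603)
(26201 - 4492)/(G + (-15*96 + 96)) = (26201 - 4492)/(2603 + (-15*96 + 96)) = 21709/(2603 + (-1440 + 96)) = 21709/(2603 - 1344) = 21709/1259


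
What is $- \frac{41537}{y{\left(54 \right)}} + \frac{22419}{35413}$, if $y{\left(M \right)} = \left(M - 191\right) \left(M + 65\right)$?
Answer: $\frac{262349534}{82476877} \approx 3.1809$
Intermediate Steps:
$y{\left(M \right)} = \left(-191 + M\right) \left(65 + M\right)$
$- \frac{41537}{y{\left(54 \right)}} + \frac{22419}{35413} = - \frac{41537}{-12415 + 54^{2} - 6804} + \frac{22419}{35413} = - \frac{41537}{-12415 + 2916 - 6804} + 22419 \cdot \frac{1}{35413} = - \frac{41537}{-16303} + \frac{22419}{35413} = \left(-41537\right) \left(- \frac{1}{16303}\right) + \frac{22419}{35413} = \frac{41537}{16303} + \frac{22419}{35413} = \frac{262349534}{82476877}$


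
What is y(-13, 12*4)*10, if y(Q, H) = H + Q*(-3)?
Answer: 870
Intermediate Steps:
y(Q, H) = H - 3*Q
y(-13, 12*4)*10 = (12*4 - 3*(-13))*10 = (48 + 39)*10 = 87*10 = 870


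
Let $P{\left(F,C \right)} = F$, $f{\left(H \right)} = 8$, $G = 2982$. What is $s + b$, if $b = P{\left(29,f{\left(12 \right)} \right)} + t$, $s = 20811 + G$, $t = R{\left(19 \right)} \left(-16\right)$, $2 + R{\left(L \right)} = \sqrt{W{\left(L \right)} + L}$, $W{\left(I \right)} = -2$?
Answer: $23854 - 16 \sqrt{17} \approx 23788.0$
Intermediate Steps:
$R{\left(L \right)} = -2 + \sqrt{-2 + L}$
$t = 32 - 16 \sqrt{17}$ ($t = \left(-2 + \sqrt{-2 + 19}\right) \left(-16\right) = \left(-2 + \sqrt{17}\right) \left(-16\right) = 32 - 16 \sqrt{17} \approx -33.97$)
$s = 23793$ ($s = 20811 + 2982 = 23793$)
$b = 61 - 16 \sqrt{17}$ ($b = 29 + \left(32 - 16 \sqrt{17}\right) = 61 - 16 \sqrt{17} \approx -4.9697$)
$s + b = 23793 + \left(61 - 16 \sqrt{17}\right) = 23854 - 16 \sqrt{17}$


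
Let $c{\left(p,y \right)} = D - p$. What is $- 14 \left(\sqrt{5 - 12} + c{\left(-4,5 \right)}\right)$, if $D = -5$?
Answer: $14 - 14 i \sqrt{7} \approx 14.0 - 37.041 i$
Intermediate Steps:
$c{\left(p,y \right)} = -5 - p$
$- 14 \left(\sqrt{5 - 12} + c{\left(-4,5 \right)}\right) = - 14 \left(\sqrt{5 - 12} - 1\right) = - 14 \left(\sqrt{-7} + \left(-5 + 4\right)\right) = - 14 \left(i \sqrt{7} - 1\right) = - 14 \left(-1 + i \sqrt{7}\right) = 14 - 14 i \sqrt{7}$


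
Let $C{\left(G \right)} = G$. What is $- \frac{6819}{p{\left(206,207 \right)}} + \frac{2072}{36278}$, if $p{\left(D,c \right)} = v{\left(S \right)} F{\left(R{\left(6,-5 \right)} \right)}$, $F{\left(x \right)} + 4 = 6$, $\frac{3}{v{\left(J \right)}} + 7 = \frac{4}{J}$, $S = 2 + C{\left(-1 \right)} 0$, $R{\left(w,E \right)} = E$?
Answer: $\frac{206151807}{36278} \approx 5682.6$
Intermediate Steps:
$S = 2$ ($S = 2 - 0 = 2 + 0 = 2$)
$v{\left(J \right)} = \frac{3}{-7 + \frac{4}{J}}$
$F{\left(x \right)} = 2$ ($F{\left(x \right)} = -4 + 6 = 2$)
$p{\left(D,c \right)} = - \frac{6}{5}$ ($p{\left(D,c \right)} = \left(-3\right) 2 \frac{1}{-4 + 7 \cdot 2} \cdot 2 = \left(-3\right) 2 \frac{1}{-4 + 14} \cdot 2 = \left(-3\right) 2 \cdot \frac{1}{10} \cdot 2 = \left(- \frac{3}{5}\right) 2 = - \frac{6}{5}$)
$- \frac{6819}{p{\left(206,207 \right)}} + \frac{2072}{36278} = - \frac{6819}{- \frac{6}{5}} + \frac{2072}{36278} = \left(-6819\right) \left(- \frac{5}{6}\right) + 2072 \cdot \frac{1}{36278} = \frac{11365}{2} + \frac{1036}{18139} = \frac{206151807}{36278}$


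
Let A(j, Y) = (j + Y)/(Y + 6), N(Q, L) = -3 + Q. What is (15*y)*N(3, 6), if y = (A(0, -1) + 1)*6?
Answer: 0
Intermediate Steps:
A(j, Y) = (Y + j)/(6 + Y)
y = 24/5 (y = ((-1 + 0)/(6 - 1) + 1)*6 = (-1/5 + 1)*6 = (4/5)*6 = 24/5 ≈ 4.8000)
(15*y)*N(3, 6) = (15*(24/5))*(-3 + 3) = 72*0 = 0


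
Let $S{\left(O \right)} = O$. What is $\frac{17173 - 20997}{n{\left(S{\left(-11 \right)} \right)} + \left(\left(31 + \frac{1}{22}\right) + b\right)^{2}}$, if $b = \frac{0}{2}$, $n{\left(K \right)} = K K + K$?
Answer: $- \frac{1850816}{519729} \approx -3.5611$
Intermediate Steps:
$n{\left(K \right)} = K + K^{2}$ ($n{\left(K \right)} = K^{2} + K = K + K^{2}$)
$b = 0$ ($b = 0 \cdot \frac{1}{2} = 0$)
$\frac{17173 - 20997}{n{\left(S{\left(-11 \right)} \right)} + \left(\left(31 + \frac{1}{22}\right) + b\right)^{2}} = \frac{17173 - 20997}{- 11 \left(1 - 11\right) + \left(\left(31 + \frac{1}{22}\right) + 0\right)^{2}} = - \frac{3824}{\left(-11\right) \left(-10\right) + \left(\left(31 + \frac{1}{22}\right) + 0\right)^{2}} = - \frac{3824}{110 + \left(\frac{683}{22} + 0\right)^{2}} = - \frac{3824}{110 + \left(\frac{683}{22}\right)^{2}} = - \frac{3824}{110 + \frac{466489}{484}} = - \frac{3824}{\frac{519729}{484}} = \left(-3824\right) \frac{484}{519729} = - \frac{1850816}{519729}$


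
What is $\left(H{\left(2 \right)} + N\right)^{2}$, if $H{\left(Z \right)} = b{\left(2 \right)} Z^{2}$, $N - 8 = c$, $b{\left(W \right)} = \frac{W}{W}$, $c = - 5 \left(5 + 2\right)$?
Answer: $529$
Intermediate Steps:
$c = -35$ ($c = \left(-5\right) 7 = -35$)
$b{\left(W \right)} = 1$
$N = -27$ ($N = 8 - 35 = -27$)
$H{\left(Z \right)} = Z^{2}$ ($H{\left(Z \right)} = 1 Z^{2} = Z^{2}$)
$\left(H{\left(2 \right)} + N\right)^{2} = \left(2^{2} - 27\right)^{2} = \left(4 - 27\right)^{2} = \left(-23\right)^{2} = 529$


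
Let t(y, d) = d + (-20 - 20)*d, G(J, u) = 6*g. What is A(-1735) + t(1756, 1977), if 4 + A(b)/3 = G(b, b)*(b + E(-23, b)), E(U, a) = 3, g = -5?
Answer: 78765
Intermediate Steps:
G(J, u) = -30 (G(J, u) = 6*(-5) = -30)
A(b) = -282 - 90*b (A(b) = -12 + 3*(-30*(b + 3)) = -12 + 3*(-30*(3 + b)) = -12 + 3*(-90 - 30*b) = -12 + (-270 - 90*b) = -282 - 90*b)
t(y, d) = -39*d (t(y, d) = d - 40*d = -39*d)
A(-1735) + t(1756, 1977) = (-282 - 90*(-1735)) - 39*1977 = (-282 + 156150) - 77103 = 155868 - 77103 = 78765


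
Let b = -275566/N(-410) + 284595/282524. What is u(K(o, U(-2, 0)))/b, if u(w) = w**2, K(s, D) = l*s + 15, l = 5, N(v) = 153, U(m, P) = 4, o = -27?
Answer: -622456876800/77810465549 ≈ -7.9997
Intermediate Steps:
b = -77810465549/43226172 (b = -275566/153 + 284595/282524 = -77810465549/43226172 ≈ -1800.1)
K(s, D) = 15 + 5*s (K(s, D) = 5*s + 15 = 15 + 5*s)
u(K(o, U(-2, 0)))/b = (15 + 5*(-27))**2/(-77810465549/43226172) = (15 - 135)**2*(-43226172/77810465549) = (-120)**2*(-43226172/77810465549) = 14400*(-43226172/77810465549) = -622456876800/77810465549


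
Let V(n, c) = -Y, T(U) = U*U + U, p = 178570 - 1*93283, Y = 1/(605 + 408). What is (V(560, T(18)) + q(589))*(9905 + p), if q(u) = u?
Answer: 56796877952/1013 ≈ 5.6068e+7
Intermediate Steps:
Y = 1/1013 ≈ 0.00098717
p = 85287 (p = 178570 - 93283 = 85287)
T(U) = U + U**2 (T(U) = U**2 + U = U + U**2)
V(n, c) = -1/1013 (V(n, c) = -1*1/1013 = -1/1013)
(V(560, T(18)) + q(589))*(9905 + p) = (-1/1013 + 589)*(9905 + 85287) = (596656/1013)*95192 = 56796877952/1013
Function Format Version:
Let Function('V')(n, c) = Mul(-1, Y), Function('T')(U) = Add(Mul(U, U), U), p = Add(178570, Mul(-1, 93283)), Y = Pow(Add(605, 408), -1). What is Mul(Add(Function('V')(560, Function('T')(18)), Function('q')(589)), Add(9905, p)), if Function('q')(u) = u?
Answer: Rational(56796877952, 1013) ≈ 5.6068e+7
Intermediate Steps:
Y = Rational(1, 1013) (Y = Pow(1013, -1) = Rational(1, 1013) ≈ 0.00098717)
p = 85287 (p = Add(178570, -93283) = 85287)
Function('T')(U) = Add(U, Pow(U, 2)) (Function('T')(U) = Add(Pow(U, 2), U) = Add(U, Pow(U, 2)))
Function('V')(n, c) = Rational(-1, 1013) (Function('V')(n, c) = Mul(-1, Rational(1, 1013)) = Rational(-1, 1013))
Mul(Add(Function('V')(560, Function('T')(18)), Function('q')(589)), Add(9905, p)) = Mul(Add(Rational(-1, 1013), 589), Add(9905, 85287)) = Mul(Rational(596656, 1013), 95192) = Rational(56796877952, 1013)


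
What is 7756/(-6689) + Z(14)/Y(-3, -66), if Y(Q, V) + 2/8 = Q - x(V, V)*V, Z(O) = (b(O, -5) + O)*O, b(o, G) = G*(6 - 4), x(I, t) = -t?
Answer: -133541380/116462179 ≈ -1.1467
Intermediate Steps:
b(o, G) = 2*G (b(o, G) = G*2 = 2*G)
Z(O) = O*(-10 + O) (Z(O) = (2*(-5) + O)*O = (-10 + O)*O = O*(-10 + O))
Y(Q, V) = -¼ + Q + V² (Y(Q, V) = -¼ + (Q - (-V)*V) = -¼ + (Q - (-1)*V²) = -¼ + (Q + V²) = -¼ + Q + V²)
7756/(-6689) + Z(14)/Y(-3, -66) = 7756/(-6689) + (14*(-10 + 14))/(-¼ - 3 + (-66)²) = 7756*(-1/6689) + (14*4)/(-¼ - 3 + 4356) = -7756/6689 + 56/(17411/4) = -7756/6689 + 56*(4/17411) = -7756/6689 + 224/17411 = -133541380/116462179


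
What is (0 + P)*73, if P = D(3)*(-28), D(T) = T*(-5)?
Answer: 30660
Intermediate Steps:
D(T) = -5*T
P = 420 (P = -5*3*(-28) = -15*(-28) = 420)
(0 + P)*73 = (0 + 420)*73 = 420*73 = 30660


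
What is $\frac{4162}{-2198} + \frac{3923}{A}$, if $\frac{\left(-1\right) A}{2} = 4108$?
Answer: $- \frac{21408873}{9029384} \approx -2.371$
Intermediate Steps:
$A = -8216$ ($A = \left(-2\right) 4108 = -8216$)
$\frac{4162}{-2198} + \frac{3923}{A} = \frac{4162}{-2198} + \frac{3923}{-8216} = 4162 \left(- \frac{1}{2198}\right) + 3923 \left(- \frac{1}{8216}\right) = - \frac{2081}{1099} - \frac{3923}{8216} = - \frac{21408873}{9029384}$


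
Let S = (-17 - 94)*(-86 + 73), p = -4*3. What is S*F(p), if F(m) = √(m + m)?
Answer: 2886*I*√6 ≈ 7069.2*I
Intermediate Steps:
p = -12
S = 1443 (S = -111*(-13) = 1443)
F(m) = √2*√m (F(m) = √(2*m) = √2*√m)
S*F(p) = 1443*(√2*√(-12)) = 1443*(√2*(2*I*√3)) = 1443*(2*I*√6) = 2886*I*√6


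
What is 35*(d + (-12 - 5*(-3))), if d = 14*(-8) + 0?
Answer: -3815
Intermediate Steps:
d = -112 (d = -112 + 0 = -112)
35*(d + (-12 - 5*(-3))) = 35*(-112 + (-12 - 5*(-3))) = 35*(-112 + (-12 + 15)) = 35*(-112 + 3) = 35*(-109) = -3815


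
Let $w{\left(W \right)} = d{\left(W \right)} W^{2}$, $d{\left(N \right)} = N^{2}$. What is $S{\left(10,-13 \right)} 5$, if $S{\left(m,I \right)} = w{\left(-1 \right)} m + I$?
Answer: $-15$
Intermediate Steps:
$w{\left(W \right)} = W^{4}$ ($w{\left(W \right)} = W^{2} W^{2} = W^{4}$)
$S{\left(m,I \right)} = I + m$ ($S{\left(m,I \right)} = \left(-1\right)^{4} m + I = 1 m + I = m + I = I + m$)
$S{\left(10,-13 \right)} 5 = \left(-13 + 10\right) 5 = \left(-3\right) 5 = -15$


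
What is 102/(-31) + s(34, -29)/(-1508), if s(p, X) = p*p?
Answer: -47413/11687 ≈ -4.0569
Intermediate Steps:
s(p, X) = p²
102/(-31) + s(34, -29)/(-1508) = 102/(-31) + 34²/(-1508) = 102*(-1/31) + 1156*(-1/1508) = -102/31 - 289/377 = -47413/11687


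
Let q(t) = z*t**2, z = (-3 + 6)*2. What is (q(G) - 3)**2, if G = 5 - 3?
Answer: 441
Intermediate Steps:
G = 2
z = 6 (z = 3*2 = 6)
q(t) = 6*t**2
(q(G) - 3)**2 = (6*2**2 - 3)**2 = (6*4 - 3)**2 = (24 - 3)**2 = 21**2 = 441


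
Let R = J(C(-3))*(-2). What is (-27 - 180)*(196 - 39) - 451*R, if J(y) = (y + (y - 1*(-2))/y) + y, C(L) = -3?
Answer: -112831/3 ≈ -37610.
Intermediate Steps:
J(y) = 2*y + (2 + y)/y (J(y) = (y + (y + 2)/y) + y = (y + (2 + y)/y) + y = 2*y + (2 + y)/y)
R = 34/3 (R = (1 + 2*(-3) + 2/(-3))*(-2) = (1 - 6 + 2*(-1/3))*(-2) = (1 - 6 - 2/3)*(-2) = -17/3*(-2) = 34/3 ≈ 11.333)
(-27 - 180)*(196 - 39) - 451*R = (-27 - 180)*(196 - 39) - 451*34/3 = -207*157 - 15334/3 = -32499 - 15334/3 = -112831/3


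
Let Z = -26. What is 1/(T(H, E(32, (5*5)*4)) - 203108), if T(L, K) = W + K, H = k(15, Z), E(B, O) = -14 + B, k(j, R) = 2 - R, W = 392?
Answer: -1/202698 ≈ -4.9334e-6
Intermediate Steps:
H = 28 (H = 2 - 1*(-26) = 2 + 26 = 28)
T(L, K) = 392 + K
1/(T(H, E(32, (5*5)*4)) - 203108) = 1/((392 + (-14 + 32)) - 203108) = 1/((392 + 18) - 203108) = 1/(410 - 203108) = 1/(-202698) = -1/202698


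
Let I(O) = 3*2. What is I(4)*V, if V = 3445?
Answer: 20670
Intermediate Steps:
I(O) = 6
I(4)*V = 6*3445 = 20670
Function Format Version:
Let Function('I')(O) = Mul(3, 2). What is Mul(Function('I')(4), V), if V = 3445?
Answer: 20670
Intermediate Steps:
Function('I')(O) = 6
Mul(Function('I')(4), V) = Mul(6, 3445) = 20670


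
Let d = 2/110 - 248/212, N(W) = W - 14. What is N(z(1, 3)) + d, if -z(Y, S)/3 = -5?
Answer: -442/2915 ≈ -0.15163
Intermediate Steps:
z(Y, S) = 15 (z(Y, S) = -3*(-5) = 15)
N(W) = -14 + W
d = -3357/2915 (d = 2*(1/110) - 248*1/212 = 1/55 - 62/53 = -3357/2915 ≈ -1.1516)
N(z(1, 3)) + d = (-14 + 15) - 3357/2915 = 1 - 3357/2915 = -442/2915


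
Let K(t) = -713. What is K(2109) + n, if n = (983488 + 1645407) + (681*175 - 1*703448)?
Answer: 2043909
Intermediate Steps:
n = 2044622 (n = 2628895 + (119175 - 703448) = 2628895 - 584273 = 2044622)
K(2109) + n = -713 + 2044622 = 2043909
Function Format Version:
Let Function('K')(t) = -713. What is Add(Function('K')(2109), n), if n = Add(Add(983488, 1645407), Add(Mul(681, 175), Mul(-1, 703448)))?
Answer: 2043909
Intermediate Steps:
n = 2044622 (n = Add(2628895, Add(119175, -703448)) = Add(2628895, -584273) = 2044622)
Add(Function('K')(2109), n) = Add(-713, 2044622) = 2043909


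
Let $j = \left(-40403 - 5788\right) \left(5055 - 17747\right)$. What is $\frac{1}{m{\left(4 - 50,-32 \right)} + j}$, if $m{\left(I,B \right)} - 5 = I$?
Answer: $\frac{1}{586256131} \approx 1.7057 \cdot 10^{-9}$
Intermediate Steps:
$m{\left(I,B \right)} = 5 + I$
$j = 586256172$ ($j = \left(-46191\right) \left(-12692\right) = 586256172$)
$\frac{1}{m{\left(4 - 50,-32 \right)} + j} = \frac{1}{\left(5 + \left(4 - 50\right)\right) + 586256172} = \frac{1}{\left(5 - 46\right) + 586256172} = \frac{1}{-41 + 586256172} = \frac{1}{586256131}$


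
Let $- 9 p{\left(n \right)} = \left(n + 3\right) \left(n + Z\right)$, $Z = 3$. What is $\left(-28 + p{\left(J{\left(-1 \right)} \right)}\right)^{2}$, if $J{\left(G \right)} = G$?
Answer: $\frac{65536}{81} \approx 809.09$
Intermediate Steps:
$p{\left(n \right)} = - \frac{\left(3 + n\right)^{2}}{9}$ ($p{\left(n \right)} = - \frac{\left(n + 3\right) \left(n + 3\right)}{9} = - \frac{\left(3 + n\right) \left(3 + n\right)}{9} = - \frac{\left(3 + n\right)^{2}}{9}$)
$\left(-28 + p{\left(J{\left(-1 \right)} \right)}\right)^{2} = \left(-28 - \left(\frac{1}{3} + \frac{1}{9}\right)\right)^{2} = \left(-28 - \frac{4}{9}\right)^{2} = \left(- \frac{256}{9}\right)^{2} = \frac{65536}{81}$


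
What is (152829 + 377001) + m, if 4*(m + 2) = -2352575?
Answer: -233263/4 ≈ -58316.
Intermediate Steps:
m = -2352583/4 (m = -2 + (¼)*(-2352575) = -2 - 2352575/4 = -2352583/4 ≈ -5.8815e+5)
(152829 + 377001) + m = (152829 + 377001) - 2352583/4 = 529830 - 2352583/4 = -233263/4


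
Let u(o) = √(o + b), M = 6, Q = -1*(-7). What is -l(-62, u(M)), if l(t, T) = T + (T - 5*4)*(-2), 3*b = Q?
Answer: -40 + 5*√3/3 ≈ -37.113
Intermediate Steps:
Q = 7
b = 7/3 (b = (⅓)*7 = 7/3 ≈ 2.3333)
u(o) = √(7/3 + o) (u(o) = √(o + 7/3) = √(7/3 + o))
l(t, T) = 40 - T (l(t, T) = T + (T - 20)*(-2) = T + (-20 + T)*(-2) = T + (40 - 2*T) = 40 - T)
-l(-62, u(M)) = -(40 - √(21 + 9*6)/3) = -(40 - √(21 + 54)/3) = -(40 - √75/3) = -(40 - 5*√3/3) = -40 + 5*√3/3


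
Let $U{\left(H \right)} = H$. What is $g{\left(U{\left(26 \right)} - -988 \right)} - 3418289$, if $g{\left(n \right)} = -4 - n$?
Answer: $-3419307$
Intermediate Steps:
$g{\left(U{\left(26 \right)} - -988 \right)} - 3418289 = \left(-4 - \left(26 - -988\right)\right) - 3418289 = \left(-4 - \left(26 + 988\right)\right) - 3418289 = \left(-4 - 1014\right) - 3418289 = -1018 - 3418289 = -3419307$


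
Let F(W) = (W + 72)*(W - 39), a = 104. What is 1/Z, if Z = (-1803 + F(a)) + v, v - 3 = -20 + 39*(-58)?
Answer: 1/7358 ≈ 0.00013591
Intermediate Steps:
F(W) = (-39 + W)*(72 + W) (F(W) = (72 + W)*(-39 + W) = (-39 + W)*(72 + W))
v = -2279 (v = 3 + (-20 + 39*(-58)) = 3 + (-20 - 2262) = 3 - 2282 = -2279)
Z = 7358 (Z = (-1803 + (-2808 + 104² + 33*104)) - 2279 = (-1803 + (-2808 + 10816 + 3432)) - 2279 = (-1803 + 11440) - 2279 = 9637 - 2279 = 7358)
1/Z = 1/7358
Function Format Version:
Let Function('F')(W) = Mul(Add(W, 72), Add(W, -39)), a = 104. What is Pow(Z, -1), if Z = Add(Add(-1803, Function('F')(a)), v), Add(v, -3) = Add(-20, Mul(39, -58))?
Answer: Rational(1, 7358) ≈ 0.00013591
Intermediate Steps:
Function('F')(W) = Mul(Add(-39, W), Add(72, W)) (Function('F')(W) = Mul(Add(72, W), Add(-39, W)) = Mul(Add(-39, W), Add(72, W)))
v = -2279 (v = Add(3, Add(-20, Mul(39, -58))) = Add(3, Add(-20, -2262)) = Add(3, -2282) = -2279)
Z = 7358 (Z = Add(Add(-1803, Add(-2808, Pow(104, 2), Mul(33, 104))), -2279) = Add(Add(-1803, Add(-2808, 10816, 3432)), -2279) = Add(Add(-1803, 11440), -2279) = Add(9637, -2279) = 7358)
Pow(Z, -1) = Pow(7358, -1) = Rational(1, 7358)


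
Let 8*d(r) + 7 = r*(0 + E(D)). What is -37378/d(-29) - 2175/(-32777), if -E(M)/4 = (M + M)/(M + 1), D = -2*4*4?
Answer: -303818723863/236223839 ≈ -1286.1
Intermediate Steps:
D = -32 (D = -8*4 = -32)
E(M) = -8*M/(1 + M) (E(M) = -4*(M + M)/(M + 1) = -4*2*M/(1 + M) = -8*M/(1 + M))
d(r) = -7/8 - 32*r/31 (d(r) = -7/8 + (r*(0 - 8*(-32)/(1 - 32)))/8 = -7/8 + (r*(0 - 8*(-32)/(-31)))/8 = -7/8 + (r*(0 - 8*(-32)*(-1/31)))/8 = -7/8 + (r*(0 - 256/31))/8 = -7/8 + (r*(-256/31))/8 = -7/8 + (-256*r/31)/8 = -7/8 - 32*r/31)
-37378/d(-29) - 2175/(-32777) = -37378/(-7/8 - 32/31*(-29)) - 2175/(-32777) = -37378/(-7/8 + 928/31) - 2175*(-1/32777) = -37378/7207/248 + 2175/32777 = -37378*248/7207 + 2175/32777 = -9269744/7207 + 2175/32777 = -303818723863/236223839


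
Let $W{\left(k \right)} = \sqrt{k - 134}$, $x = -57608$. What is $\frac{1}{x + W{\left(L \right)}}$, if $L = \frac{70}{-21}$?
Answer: $- \frac{43206}{2489011351} - \frac{i \sqrt{309}}{4978022702} \approx -1.7359 \cdot 10^{-5} - 3.5312 \cdot 10^{-9} i$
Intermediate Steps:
$L = - \frac{10}{3}$ ($L = 70 \left(- \frac{1}{21}\right) = - \frac{10}{3} \approx -3.3333$)
$W{\left(k \right)} = \sqrt{-134 + k}$
$\frac{1}{x + W{\left(L \right)}} = \frac{1}{-57608 + \sqrt{-134 - \frac{10}{3}}} = \frac{1}{-57608 + \sqrt{- \frac{412}{3}}} = \frac{1}{-57608 + \frac{2 i \sqrt{309}}{3}}$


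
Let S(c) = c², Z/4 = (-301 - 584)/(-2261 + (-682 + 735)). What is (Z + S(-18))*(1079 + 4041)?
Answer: 38343040/23 ≈ 1.6671e+6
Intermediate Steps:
Z = 295/184 (Z = 4*((-301 - 584)/(-2261 + (-682 + 735))) = 4*(-885/(-2261 + 53)) = 4*(-885/(-2208)) = 4*(-885*(-1/2208)) = 4*(295/736) = 295/184 ≈ 1.6033)
(Z + S(-18))*(1079 + 4041) = (295/184 + (-18)²)*(1079 + 4041) = (295/184 + 324)*5120 = (59911/184)*5120 = 38343040/23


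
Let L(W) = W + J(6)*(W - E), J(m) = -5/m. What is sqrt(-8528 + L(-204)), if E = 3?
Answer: I*sqrt(34238)/2 ≈ 92.518*I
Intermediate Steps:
L(W) = 5/2 + W/6 (L(W) = W + (-5/6)*(W - 1*3) = W + (-5*1/6)*(W - 3) = W - 5*(-3 + W)/6 = W + (5/2 - 5*W/6) = 5/2 + W/6)
sqrt(-8528 + L(-204)) = sqrt(-8528 + (5/2 + (1/6)*(-204))) = sqrt(-8528 + (5/2 - 34)) = sqrt(-8528 - 63/2) = sqrt(-17119/2) = I*sqrt(34238)/2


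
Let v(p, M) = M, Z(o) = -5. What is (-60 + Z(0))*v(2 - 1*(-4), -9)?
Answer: 585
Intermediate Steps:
(-60 + Z(0))*v(2 - 1*(-4), -9) = (-60 - 5)*(-9) = -65*(-9) = 585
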